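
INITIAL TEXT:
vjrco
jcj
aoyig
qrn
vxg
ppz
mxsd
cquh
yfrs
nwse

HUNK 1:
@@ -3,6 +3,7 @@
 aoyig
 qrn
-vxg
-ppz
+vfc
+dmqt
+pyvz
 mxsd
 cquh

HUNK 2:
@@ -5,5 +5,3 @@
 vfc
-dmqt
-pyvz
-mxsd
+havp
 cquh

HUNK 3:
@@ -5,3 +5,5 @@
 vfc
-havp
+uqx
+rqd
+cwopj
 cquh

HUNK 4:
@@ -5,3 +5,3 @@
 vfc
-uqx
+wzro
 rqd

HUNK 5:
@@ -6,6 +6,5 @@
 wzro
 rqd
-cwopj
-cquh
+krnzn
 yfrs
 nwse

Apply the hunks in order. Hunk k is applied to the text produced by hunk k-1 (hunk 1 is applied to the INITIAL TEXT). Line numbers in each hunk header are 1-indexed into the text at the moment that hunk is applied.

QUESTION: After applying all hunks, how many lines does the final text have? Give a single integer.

Answer: 10

Derivation:
Hunk 1: at line 3 remove [vxg,ppz] add [vfc,dmqt,pyvz] -> 11 lines: vjrco jcj aoyig qrn vfc dmqt pyvz mxsd cquh yfrs nwse
Hunk 2: at line 5 remove [dmqt,pyvz,mxsd] add [havp] -> 9 lines: vjrco jcj aoyig qrn vfc havp cquh yfrs nwse
Hunk 3: at line 5 remove [havp] add [uqx,rqd,cwopj] -> 11 lines: vjrco jcj aoyig qrn vfc uqx rqd cwopj cquh yfrs nwse
Hunk 4: at line 5 remove [uqx] add [wzro] -> 11 lines: vjrco jcj aoyig qrn vfc wzro rqd cwopj cquh yfrs nwse
Hunk 5: at line 6 remove [cwopj,cquh] add [krnzn] -> 10 lines: vjrco jcj aoyig qrn vfc wzro rqd krnzn yfrs nwse
Final line count: 10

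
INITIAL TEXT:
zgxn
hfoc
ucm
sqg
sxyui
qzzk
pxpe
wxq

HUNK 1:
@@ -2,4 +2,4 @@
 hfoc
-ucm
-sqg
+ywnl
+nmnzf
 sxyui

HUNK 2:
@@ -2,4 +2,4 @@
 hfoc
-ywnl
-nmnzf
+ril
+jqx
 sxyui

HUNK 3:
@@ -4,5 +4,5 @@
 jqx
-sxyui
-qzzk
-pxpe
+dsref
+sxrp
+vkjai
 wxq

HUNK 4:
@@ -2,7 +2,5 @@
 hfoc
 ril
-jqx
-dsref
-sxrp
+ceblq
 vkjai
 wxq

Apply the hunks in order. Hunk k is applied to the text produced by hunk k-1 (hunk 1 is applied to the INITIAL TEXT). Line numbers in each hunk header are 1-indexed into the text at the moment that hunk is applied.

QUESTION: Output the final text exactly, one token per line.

Answer: zgxn
hfoc
ril
ceblq
vkjai
wxq

Derivation:
Hunk 1: at line 2 remove [ucm,sqg] add [ywnl,nmnzf] -> 8 lines: zgxn hfoc ywnl nmnzf sxyui qzzk pxpe wxq
Hunk 2: at line 2 remove [ywnl,nmnzf] add [ril,jqx] -> 8 lines: zgxn hfoc ril jqx sxyui qzzk pxpe wxq
Hunk 3: at line 4 remove [sxyui,qzzk,pxpe] add [dsref,sxrp,vkjai] -> 8 lines: zgxn hfoc ril jqx dsref sxrp vkjai wxq
Hunk 4: at line 2 remove [jqx,dsref,sxrp] add [ceblq] -> 6 lines: zgxn hfoc ril ceblq vkjai wxq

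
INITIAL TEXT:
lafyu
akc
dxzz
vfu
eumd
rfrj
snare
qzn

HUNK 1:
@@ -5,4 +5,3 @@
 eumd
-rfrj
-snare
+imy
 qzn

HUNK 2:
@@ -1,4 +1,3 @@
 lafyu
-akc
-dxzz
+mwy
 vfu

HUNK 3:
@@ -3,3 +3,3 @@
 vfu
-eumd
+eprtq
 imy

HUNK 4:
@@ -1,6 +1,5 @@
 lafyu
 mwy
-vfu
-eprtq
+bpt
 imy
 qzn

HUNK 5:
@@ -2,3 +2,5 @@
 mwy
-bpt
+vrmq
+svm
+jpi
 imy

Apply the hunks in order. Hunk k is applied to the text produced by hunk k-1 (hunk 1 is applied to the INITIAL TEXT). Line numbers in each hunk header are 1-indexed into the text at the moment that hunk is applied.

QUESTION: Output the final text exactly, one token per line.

Answer: lafyu
mwy
vrmq
svm
jpi
imy
qzn

Derivation:
Hunk 1: at line 5 remove [rfrj,snare] add [imy] -> 7 lines: lafyu akc dxzz vfu eumd imy qzn
Hunk 2: at line 1 remove [akc,dxzz] add [mwy] -> 6 lines: lafyu mwy vfu eumd imy qzn
Hunk 3: at line 3 remove [eumd] add [eprtq] -> 6 lines: lafyu mwy vfu eprtq imy qzn
Hunk 4: at line 1 remove [vfu,eprtq] add [bpt] -> 5 lines: lafyu mwy bpt imy qzn
Hunk 5: at line 2 remove [bpt] add [vrmq,svm,jpi] -> 7 lines: lafyu mwy vrmq svm jpi imy qzn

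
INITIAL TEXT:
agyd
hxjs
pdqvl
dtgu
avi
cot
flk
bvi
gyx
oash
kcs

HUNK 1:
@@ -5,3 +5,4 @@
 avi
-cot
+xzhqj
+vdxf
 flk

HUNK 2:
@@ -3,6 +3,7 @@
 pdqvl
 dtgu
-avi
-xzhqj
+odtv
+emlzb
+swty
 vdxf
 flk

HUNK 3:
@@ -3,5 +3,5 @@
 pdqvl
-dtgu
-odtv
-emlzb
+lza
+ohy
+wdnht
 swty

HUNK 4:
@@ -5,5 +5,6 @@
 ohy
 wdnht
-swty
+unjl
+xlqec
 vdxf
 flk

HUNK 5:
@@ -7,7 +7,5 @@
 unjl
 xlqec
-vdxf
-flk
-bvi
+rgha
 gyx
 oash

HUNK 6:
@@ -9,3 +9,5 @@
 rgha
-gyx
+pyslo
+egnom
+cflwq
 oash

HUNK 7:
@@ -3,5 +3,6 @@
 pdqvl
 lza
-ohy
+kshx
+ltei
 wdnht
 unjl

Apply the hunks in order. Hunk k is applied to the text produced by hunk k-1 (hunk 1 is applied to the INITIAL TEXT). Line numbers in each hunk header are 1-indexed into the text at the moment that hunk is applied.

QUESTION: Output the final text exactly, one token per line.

Hunk 1: at line 5 remove [cot] add [xzhqj,vdxf] -> 12 lines: agyd hxjs pdqvl dtgu avi xzhqj vdxf flk bvi gyx oash kcs
Hunk 2: at line 3 remove [avi,xzhqj] add [odtv,emlzb,swty] -> 13 lines: agyd hxjs pdqvl dtgu odtv emlzb swty vdxf flk bvi gyx oash kcs
Hunk 3: at line 3 remove [dtgu,odtv,emlzb] add [lza,ohy,wdnht] -> 13 lines: agyd hxjs pdqvl lza ohy wdnht swty vdxf flk bvi gyx oash kcs
Hunk 4: at line 5 remove [swty] add [unjl,xlqec] -> 14 lines: agyd hxjs pdqvl lza ohy wdnht unjl xlqec vdxf flk bvi gyx oash kcs
Hunk 5: at line 7 remove [vdxf,flk,bvi] add [rgha] -> 12 lines: agyd hxjs pdqvl lza ohy wdnht unjl xlqec rgha gyx oash kcs
Hunk 6: at line 9 remove [gyx] add [pyslo,egnom,cflwq] -> 14 lines: agyd hxjs pdqvl lza ohy wdnht unjl xlqec rgha pyslo egnom cflwq oash kcs
Hunk 7: at line 3 remove [ohy] add [kshx,ltei] -> 15 lines: agyd hxjs pdqvl lza kshx ltei wdnht unjl xlqec rgha pyslo egnom cflwq oash kcs

Answer: agyd
hxjs
pdqvl
lza
kshx
ltei
wdnht
unjl
xlqec
rgha
pyslo
egnom
cflwq
oash
kcs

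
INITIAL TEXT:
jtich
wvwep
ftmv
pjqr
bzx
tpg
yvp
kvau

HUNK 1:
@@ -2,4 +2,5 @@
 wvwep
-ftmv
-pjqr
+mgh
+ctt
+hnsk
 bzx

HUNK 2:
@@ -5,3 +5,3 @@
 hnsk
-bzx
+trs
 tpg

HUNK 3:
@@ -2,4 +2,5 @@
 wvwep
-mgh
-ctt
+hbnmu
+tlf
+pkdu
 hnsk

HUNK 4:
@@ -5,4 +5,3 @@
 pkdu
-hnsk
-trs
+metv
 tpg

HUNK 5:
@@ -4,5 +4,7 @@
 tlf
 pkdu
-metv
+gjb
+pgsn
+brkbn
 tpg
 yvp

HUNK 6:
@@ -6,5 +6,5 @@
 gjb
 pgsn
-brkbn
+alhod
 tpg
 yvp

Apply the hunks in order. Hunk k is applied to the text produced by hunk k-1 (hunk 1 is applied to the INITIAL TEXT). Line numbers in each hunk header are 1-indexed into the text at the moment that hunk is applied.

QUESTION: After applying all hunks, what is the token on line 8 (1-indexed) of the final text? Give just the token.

Hunk 1: at line 2 remove [ftmv,pjqr] add [mgh,ctt,hnsk] -> 9 lines: jtich wvwep mgh ctt hnsk bzx tpg yvp kvau
Hunk 2: at line 5 remove [bzx] add [trs] -> 9 lines: jtich wvwep mgh ctt hnsk trs tpg yvp kvau
Hunk 3: at line 2 remove [mgh,ctt] add [hbnmu,tlf,pkdu] -> 10 lines: jtich wvwep hbnmu tlf pkdu hnsk trs tpg yvp kvau
Hunk 4: at line 5 remove [hnsk,trs] add [metv] -> 9 lines: jtich wvwep hbnmu tlf pkdu metv tpg yvp kvau
Hunk 5: at line 4 remove [metv] add [gjb,pgsn,brkbn] -> 11 lines: jtich wvwep hbnmu tlf pkdu gjb pgsn brkbn tpg yvp kvau
Hunk 6: at line 6 remove [brkbn] add [alhod] -> 11 lines: jtich wvwep hbnmu tlf pkdu gjb pgsn alhod tpg yvp kvau
Final line 8: alhod

Answer: alhod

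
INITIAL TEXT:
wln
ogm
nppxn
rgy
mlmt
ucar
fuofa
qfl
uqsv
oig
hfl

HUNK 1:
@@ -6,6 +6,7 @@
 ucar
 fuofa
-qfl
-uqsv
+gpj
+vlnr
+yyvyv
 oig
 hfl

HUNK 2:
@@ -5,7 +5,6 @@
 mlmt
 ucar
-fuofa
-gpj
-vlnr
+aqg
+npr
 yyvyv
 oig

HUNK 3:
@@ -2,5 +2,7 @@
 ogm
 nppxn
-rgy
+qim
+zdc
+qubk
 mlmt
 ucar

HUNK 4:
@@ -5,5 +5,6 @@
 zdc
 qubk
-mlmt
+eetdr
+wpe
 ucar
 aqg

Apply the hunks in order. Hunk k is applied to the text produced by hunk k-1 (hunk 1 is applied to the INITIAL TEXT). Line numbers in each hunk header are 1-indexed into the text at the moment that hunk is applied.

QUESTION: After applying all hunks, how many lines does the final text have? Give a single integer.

Answer: 14

Derivation:
Hunk 1: at line 6 remove [qfl,uqsv] add [gpj,vlnr,yyvyv] -> 12 lines: wln ogm nppxn rgy mlmt ucar fuofa gpj vlnr yyvyv oig hfl
Hunk 2: at line 5 remove [fuofa,gpj,vlnr] add [aqg,npr] -> 11 lines: wln ogm nppxn rgy mlmt ucar aqg npr yyvyv oig hfl
Hunk 3: at line 2 remove [rgy] add [qim,zdc,qubk] -> 13 lines: wln ogm nppxn qim zdc qubk mlmt ucar aqg npr yyvyv oig hfl
Hunk 4: at line 5 remove [mlmt] add [eetdr,wpe] -> 14 lines: wln ogm nppxn qim zdc qubk eetdr wpe ucar aqg npr yyvyv oig hfl
Final line count: 14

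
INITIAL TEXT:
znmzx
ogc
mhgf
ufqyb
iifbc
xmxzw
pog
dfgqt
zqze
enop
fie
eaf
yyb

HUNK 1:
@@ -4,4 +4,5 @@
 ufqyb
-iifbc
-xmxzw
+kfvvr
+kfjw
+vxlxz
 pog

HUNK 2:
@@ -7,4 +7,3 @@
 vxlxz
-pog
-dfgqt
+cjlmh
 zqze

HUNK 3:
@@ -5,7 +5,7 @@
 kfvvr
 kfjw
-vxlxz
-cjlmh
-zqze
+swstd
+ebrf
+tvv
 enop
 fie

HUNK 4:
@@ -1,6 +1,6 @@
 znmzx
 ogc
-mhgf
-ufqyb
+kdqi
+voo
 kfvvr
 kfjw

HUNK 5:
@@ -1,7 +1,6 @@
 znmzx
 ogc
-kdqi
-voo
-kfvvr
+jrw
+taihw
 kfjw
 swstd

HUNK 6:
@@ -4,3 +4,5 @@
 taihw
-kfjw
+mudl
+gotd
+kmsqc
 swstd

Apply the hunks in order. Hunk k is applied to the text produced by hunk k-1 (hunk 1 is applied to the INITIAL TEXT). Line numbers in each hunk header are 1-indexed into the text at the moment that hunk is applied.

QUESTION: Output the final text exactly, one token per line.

Answer: znmzx
ogc
jrw
taihw
mudl
gotd
kmsqc
swstd
ebrf
tvv
enop
fie
eaf
yyb

Derivation:
Hunk 1: at line 4 remove [iifbc,xmxzw] add [kfvvr,kfjw,vxlxz] -> 14 lines: znmzx ogc mhgf ufqyb kfvvr kfjw vxlxz pog dfgqt zqze enop fie eaf yyb
Hunk 2: at line 7 remove [pog,dfgqt] add [cjlmh] -> 13 lines: znmzx ogc mhgf ufqyb kfvvr kfjw vxlxz cjlmh zqze enop fie eaf yyb
Hunk 3: at line 5 remove [vxlxz,cjlmh,zqze] add [swstd,ebrf,tvv] -> 13 lines: znmzx ogc mhgf ufqyb kfvvr kfjw swstd ebrf tvv enop fie eaf yyb
Hunk 4: at line 1 remove [mhgf,ufqyb] add [kdqi,voo] -> 13 lines: znmzx ogc kdqi voo kfvvr kfjw swstd ebrf tvv enop fie eaf yyb
Hunk 5: at line 1 remove [kdqi,voo,kfvvr] add [jrw,taihw] -> 12 lines: znmzx ogc jrw taihw kfjw swstd ebrf tvv enop fie eaf yyb
Hunk 6: at line 4 remove [kfjw] add [mudl,gotd,kmsqc] -> 14 lines: znmzx ogc jrw taihw mudl gotd kmsqc swstd ebrf tvv enop fie eaf yyb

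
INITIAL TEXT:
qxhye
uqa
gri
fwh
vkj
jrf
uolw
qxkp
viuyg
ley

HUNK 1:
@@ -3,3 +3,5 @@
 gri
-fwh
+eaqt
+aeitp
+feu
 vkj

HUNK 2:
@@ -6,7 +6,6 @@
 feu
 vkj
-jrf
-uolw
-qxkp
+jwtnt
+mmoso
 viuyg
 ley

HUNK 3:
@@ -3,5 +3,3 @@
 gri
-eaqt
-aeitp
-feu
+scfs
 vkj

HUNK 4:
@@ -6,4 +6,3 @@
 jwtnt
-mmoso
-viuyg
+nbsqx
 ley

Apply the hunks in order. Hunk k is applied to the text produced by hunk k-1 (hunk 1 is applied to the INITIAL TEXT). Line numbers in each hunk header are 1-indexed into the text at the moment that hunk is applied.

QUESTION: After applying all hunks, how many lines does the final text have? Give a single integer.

Answer: 8

Derivation:
Hunk 1: at line 3 remove [fwh] add [eaqt,aeitp,feu] -> 12 lines: qxhye uqa gri eaqt aeitp feu vkj jrf uolw qxkp viuyg ley
Hunk 2: at line 6 remove [jrf,uolw,qxkp] add [jwtnt,mmoso] -> 11 lines: qxhye uqa gri eaqt aeitp feu vkj jwtnt mmoso viuyg ley
Hunk 3: at line 3 remove [eaqt,aeitp,feu] add [scfs] -> 9 lines: qxhye uqa gri scfs vkj jwtnt mmoso viuyg ley
Hunk 4: at line 6 remove [mmoso,viuyg] add [nbsqx] -> 8 lines: qxhye uqa gri scfs vkj jwtnt nbsqx ley
Final line count: 8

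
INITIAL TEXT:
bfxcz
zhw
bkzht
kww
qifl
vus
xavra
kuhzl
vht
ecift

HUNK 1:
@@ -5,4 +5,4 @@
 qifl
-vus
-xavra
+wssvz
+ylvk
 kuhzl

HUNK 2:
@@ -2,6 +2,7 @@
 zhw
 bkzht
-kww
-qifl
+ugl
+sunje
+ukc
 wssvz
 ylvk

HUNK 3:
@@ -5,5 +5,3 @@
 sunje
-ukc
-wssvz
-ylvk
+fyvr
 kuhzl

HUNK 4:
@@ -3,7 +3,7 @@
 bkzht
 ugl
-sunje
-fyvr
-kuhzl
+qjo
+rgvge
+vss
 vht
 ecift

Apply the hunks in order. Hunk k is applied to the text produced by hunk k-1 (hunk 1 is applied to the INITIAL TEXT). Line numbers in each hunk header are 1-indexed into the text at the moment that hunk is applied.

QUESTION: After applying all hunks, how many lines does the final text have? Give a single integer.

Hunk 1: at line 5 remove [vus,xavra] add [wssvz,ylvk] -> 10 lines: bfxcz zhw bkzht kww qifl wssvz ylvk kuhzl vht ecift
Hunk 2: at line 2 remove [kww,qifl] add [ugl,sunje,ukc] -> 11 lines: bfxcz zhw bkzht ugl sunje ukc wssvz ylvk kuhzl vht ecift
Hunk 3: at line 5 remove [ukc,wssvz,ylvk] add [fyvr] -> 9 lines: bfxcz zhw bkzht ugl sunje fyvr kuhzl vht ecift
Hunk 4: at line 3 remove [sunje,fyvr,kuhzl] add [qjo,rgvge,vss] -> 9 lines: bfxcz zhw bkzht ugl qjo rgvge vss vht ecift
Final line count: 9

Answer: 9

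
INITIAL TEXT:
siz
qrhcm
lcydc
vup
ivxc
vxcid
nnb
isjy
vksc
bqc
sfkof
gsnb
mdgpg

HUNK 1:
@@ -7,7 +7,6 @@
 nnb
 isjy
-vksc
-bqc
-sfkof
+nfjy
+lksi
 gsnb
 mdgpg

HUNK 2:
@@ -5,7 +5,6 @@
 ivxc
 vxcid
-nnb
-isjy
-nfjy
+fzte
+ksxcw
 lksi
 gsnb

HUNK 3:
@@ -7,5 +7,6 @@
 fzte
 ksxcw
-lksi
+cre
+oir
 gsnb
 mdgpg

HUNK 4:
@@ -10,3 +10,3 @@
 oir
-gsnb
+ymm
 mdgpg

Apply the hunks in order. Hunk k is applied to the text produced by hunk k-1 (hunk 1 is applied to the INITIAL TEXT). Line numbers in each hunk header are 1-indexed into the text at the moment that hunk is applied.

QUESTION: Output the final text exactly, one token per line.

Hunk 1: at line 7 remove [vksc,bqc,sfkof] add [nfjy,lksi] -> 12 lines: siz qrhcm lcydc vup ivxc vxcid nnb isjy nfjy lksi gsnb mdgpg
Hunk 2: at line 5 remove [nnb,isjy,nfjy] add [fzte,ksxcw] -> 11 lines: siz qrhcm lcydc vup ivxc vxcid fzte ksxcw lksi gsnb mdgpg
Hunk 3: at line 7 remove [lksi] add [cre,oir] -> 12 lines: siz qrhcm lcydc vup ivxc vxcid fzte ksxcw cre oir gsnb mdgpg
Hunk 4: at line 10 remove [gsnb] add [ymm] -> 12 lines: siz qrhcm lcydc vup ivxc vxcid fzte ksxcw cre oir ymm mdgpg

Answer: siz
qrhcm
lcydc
vup
ivxc
vxcid
fzte
ksxcw
cre
oir
ymm
mdgpg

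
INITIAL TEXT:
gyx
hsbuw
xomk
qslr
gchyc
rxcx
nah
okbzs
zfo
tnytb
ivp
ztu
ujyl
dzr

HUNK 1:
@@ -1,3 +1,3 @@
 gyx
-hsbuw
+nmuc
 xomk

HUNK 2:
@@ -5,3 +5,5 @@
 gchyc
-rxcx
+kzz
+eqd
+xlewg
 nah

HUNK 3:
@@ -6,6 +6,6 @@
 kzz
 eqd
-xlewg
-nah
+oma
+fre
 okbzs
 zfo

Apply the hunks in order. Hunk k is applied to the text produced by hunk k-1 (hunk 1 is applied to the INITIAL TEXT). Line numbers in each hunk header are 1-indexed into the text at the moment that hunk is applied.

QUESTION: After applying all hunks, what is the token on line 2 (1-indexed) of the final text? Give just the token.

Answer: nmuc

Derivation:
Hunk 1: at line 1 remove [hsbuw] add [nmuc] -> 14 lines: gyx nmuc xomk qslr gchyc rxcx nah okbzs zfo tnytb ivp ztu ujyl dzr
Hunk 2: at line 5 remove [rxcx] add [kzz,eqd,xlewg] -> 16 lines: gyx nmuc xomk qslr gchyc kzz eqd xlewg nah okbzs zfo tnytb ivp ztu ujyl dzr
Hunk 3: at line 6 remove [xlewg,nah] add [oma,fre] -> 16 lines: gyx nmuc xomk qslr gchyc kzz eqd oma fre okbzs zfo tnytb ivp ztu ujyl dzr
Final line 2: nmuc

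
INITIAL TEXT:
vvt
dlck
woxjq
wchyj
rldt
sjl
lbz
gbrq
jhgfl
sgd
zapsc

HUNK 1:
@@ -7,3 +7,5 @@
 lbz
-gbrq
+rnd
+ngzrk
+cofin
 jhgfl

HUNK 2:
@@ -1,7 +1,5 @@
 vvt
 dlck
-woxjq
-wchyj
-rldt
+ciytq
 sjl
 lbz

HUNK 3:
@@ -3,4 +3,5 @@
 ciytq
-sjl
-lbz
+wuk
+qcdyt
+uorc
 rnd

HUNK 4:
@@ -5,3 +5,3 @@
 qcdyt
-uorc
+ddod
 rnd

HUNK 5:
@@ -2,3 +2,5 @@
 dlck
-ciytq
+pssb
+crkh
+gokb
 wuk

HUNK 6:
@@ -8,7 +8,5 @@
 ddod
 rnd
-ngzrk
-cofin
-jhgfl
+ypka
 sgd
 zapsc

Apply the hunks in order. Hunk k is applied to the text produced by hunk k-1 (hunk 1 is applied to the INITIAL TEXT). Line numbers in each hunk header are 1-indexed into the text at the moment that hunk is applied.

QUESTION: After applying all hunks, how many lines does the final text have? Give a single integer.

Hunk 1: at line 7 remove [gbrq] add [rnd,ngzrk,cofin] -> 13 lines: vvt dlck woxjq wchyj rldt sjl lbz rnd ngzrk cofin jhgfl sgd zapsc
Hunk 2: at line 1 remove [woxjq,wchyj,rldt] add [ciytq] -> 11 lines: vvt dlck ciytq sjl lbz rnd ngzrk cofin jhgfl sgd zapsc
Hunk 3: at line 3 remove [sjl,lbz] add [wuk,qcdyt,uorc] -> 12 lines: vvt dlck ciytq wuk qcdyt uorc rnd ngzrk cofin jhgfl sgd zapsc
Hunk 4: at line 5 remove [uorc] add [ddod] -> 12 lines: vvt dlck ciytq wuk qcdyt ddod rnd ngzrk cofin jhgfl sgd zapsc
Hunk 5: at line 2 remove [ciytq] add [pssb,crkh,gokb] -> 14 lines: vvt dlck pssb crkh gokb wuk qcdyt ddod rnd ngzrk cofin jhgfl sgd zapsc
Hunk 6: at line 8 remove [ngzrk,cofin,jhgfl] add [ypka] -> 12 lines: vvt dlck pssb crkh gokb wuk qcdyt ddod rnd ypka sgd zapsc
Final line count: 12

Answer: 12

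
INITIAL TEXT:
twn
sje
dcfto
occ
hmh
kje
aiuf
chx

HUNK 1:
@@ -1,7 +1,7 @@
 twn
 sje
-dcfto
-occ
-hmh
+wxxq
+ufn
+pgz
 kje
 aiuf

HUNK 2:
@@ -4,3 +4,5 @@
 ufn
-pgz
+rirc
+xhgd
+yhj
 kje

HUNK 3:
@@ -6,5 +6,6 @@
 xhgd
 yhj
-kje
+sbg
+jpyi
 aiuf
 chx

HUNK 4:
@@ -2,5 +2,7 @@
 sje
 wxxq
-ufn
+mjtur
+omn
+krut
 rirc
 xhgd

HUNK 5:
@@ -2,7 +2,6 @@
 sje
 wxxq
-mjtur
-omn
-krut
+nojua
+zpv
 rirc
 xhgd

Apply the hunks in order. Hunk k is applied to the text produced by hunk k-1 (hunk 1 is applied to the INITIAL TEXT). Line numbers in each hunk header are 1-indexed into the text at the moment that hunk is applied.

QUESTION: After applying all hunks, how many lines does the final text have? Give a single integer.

Hunk 1: at line 1 remove [dcfto,occ,hmh] add [wxxq,ufn,pgz] -> 8 lines: twn sje wxxq ufn pgz kje aiuf chx
Hunk 2: at line 4 remove [pgz] add [rirc,xhgd,yhj] -> 10 lines: twn sje wxxq ufn rirc xhgd yhj kje aiuf chx
Hunk 3: at line 6 remove [kje] add [sbg,jpyi] -> 11 lines: twn sje wxxq ufn rirc xhgd yhj sbg jpyi aiuf chx
Hunk 4: at line 2 remove [ufn] add [mjtur,omn,krut] -> 13 lines: twn sje wxxq mjtur omn krut rirc xhgd yhj sbg jpyi aiuf chx
Hunk 5: at line 2 remove [mjtur,omn,krut] add [nojua,zpv] -> 12 lines: twn sje wxxq nojua zpv rirc xhgd yhj sbg jpyi aiuf chx
Final line count: 12

Answer: 12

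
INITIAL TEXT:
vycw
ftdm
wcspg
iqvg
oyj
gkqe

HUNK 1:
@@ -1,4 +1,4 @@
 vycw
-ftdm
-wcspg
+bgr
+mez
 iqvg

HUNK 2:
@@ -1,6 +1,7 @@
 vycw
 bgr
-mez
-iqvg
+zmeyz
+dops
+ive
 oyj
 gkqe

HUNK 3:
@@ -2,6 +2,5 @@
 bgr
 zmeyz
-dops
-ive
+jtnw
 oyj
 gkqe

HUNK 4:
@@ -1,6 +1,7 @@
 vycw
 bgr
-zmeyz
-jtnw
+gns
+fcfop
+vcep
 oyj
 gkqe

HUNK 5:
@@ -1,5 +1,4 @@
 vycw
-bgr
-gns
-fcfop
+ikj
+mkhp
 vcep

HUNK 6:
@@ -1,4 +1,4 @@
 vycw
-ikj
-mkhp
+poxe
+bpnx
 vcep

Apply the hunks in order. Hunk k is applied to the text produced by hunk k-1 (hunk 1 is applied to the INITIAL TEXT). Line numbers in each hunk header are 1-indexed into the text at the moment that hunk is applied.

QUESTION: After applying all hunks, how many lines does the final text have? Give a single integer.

Answer: 6

Derivation:
Hunk 1: at line 1 remove [ftdm,wcspg] add [bgr,mez] -> 6 lines: vycw bgr mez iqvg oyj gkqe
Hunk 2: at line 1 remove [mez,iqvg] add [zmeyz,dops,ive] -> 7 lines: vycw bgr zmeyz dops ive oyj gkqe
Hunk 3: at line 2 remove [dops,ive] add [jtnw] -> 6 lines: vycw bgr zmeyz jtnw oyj gkqe
Hunk 4: at line 1 remove [zmeyz,jtnw] add [gns,fcfop,vcep] -> 7 lines: vycw bgr gns fcfop vcep oyj gkqe
Hunk 5: at line 1 remove [bgr,gns,fcfop] add [ikj,mkhp] -> 6 lines: vycw ikj mkhp vcep oyj gkqe
Hunk 6: at line 1 remove [ikj,mkhp] add [poxe,bpnx] -> 6 lines: vycw poxe bpnx vcep oyj gkqe
Final line count: 6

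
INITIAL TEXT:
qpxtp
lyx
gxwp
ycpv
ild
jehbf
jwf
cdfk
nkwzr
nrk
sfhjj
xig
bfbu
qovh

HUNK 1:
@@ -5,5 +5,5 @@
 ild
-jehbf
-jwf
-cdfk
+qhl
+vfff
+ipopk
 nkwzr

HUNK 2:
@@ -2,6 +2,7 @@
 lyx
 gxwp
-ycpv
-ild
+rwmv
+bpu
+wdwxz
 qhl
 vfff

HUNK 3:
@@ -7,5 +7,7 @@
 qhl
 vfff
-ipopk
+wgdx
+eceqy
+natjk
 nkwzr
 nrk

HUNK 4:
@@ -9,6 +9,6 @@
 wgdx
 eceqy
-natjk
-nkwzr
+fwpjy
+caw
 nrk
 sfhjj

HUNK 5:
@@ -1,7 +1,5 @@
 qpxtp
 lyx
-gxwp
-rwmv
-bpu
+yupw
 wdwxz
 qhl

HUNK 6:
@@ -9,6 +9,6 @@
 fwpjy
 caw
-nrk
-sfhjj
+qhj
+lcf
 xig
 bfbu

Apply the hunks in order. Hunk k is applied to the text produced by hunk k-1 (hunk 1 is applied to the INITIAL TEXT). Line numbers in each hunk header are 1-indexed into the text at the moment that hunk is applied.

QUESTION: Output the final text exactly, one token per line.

Answer: qpxtp
lyx
yupw
wdwxz
qhl
vfff
wgdx
eceqy
fwpjy
caw
qhj
lcf
xig
bfbu
qovh

Derivation:
Hunk 1: at line 5 remove [jehbf,jwf,cdfk] add [qhl,vfff,ipopk] -> 14 lines: qpxtp lyx gxwp ycpv ild qhl vfff ipopk nkwzr nrk sfhjj xig bfbu qovh
Hunk 2: at line 2 remove [ycpv,ild] add [rwmv,bpu,wdwxz] -> 15 lines: qpxtp lyx gxwp rwmv bpu wdwxz qhl vfff ipopk nkwzr nrk sfhjj xig bfbu qovh
Hunk 3: at line 7 remove [ipopk] add [wgdx,eceqy,natjk] -> 17 lines: qpxtp lyx gxwp rwmv bpu wdwxz qhl vfff wgdx eceqy natjk nkwzr nrk sfhjj xig bfbu qovh
Hunk 4: at line 9 remove [natjk,nkwzr] add [fwpjy,caw] -> 17 lines: qpxtp lyx gxwp rwmv bpu wdwxz qhl vfff wgdx eceqy fwpjy caw nrk sfhjj xig bfbu qovh
Hunk 5: at line 1 remove [gxwp,rwmv,bpu] add [yupw] -> 15 lines: qpxtp lyx yupw wdwxz qhl vfff wgdx eceqy fwpjy caw nrk sfhjj xig bfbu qovh
Hunk 6: at line 9 remove [nrk,sfhjj] add [qhj,lcf] -> 15 lines: qpxtp lyx yupw wdwxz qhl vfff wgdx eceqy fwpjy caw qhj lcf xig bfbu qovh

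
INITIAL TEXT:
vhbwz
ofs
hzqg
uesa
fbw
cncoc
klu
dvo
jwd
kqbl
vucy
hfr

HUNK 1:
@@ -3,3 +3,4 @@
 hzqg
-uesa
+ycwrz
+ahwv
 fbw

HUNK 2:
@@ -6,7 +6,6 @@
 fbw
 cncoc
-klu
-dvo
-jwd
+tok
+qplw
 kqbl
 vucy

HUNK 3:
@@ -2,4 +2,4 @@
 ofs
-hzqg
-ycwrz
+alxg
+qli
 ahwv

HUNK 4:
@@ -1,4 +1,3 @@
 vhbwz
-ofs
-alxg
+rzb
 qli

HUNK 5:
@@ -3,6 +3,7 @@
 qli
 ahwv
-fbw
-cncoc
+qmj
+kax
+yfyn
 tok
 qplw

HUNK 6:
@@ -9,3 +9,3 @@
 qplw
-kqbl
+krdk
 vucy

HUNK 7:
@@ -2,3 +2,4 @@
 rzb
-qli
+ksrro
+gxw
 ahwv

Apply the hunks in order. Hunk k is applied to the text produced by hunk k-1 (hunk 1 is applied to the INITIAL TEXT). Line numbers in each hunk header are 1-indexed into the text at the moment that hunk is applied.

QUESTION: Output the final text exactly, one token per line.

Hunk 1: at line 3 remove [uesa] add [ycwrz,ahwv] -> 13 lines: vhbwz ofs hzqg ycwrz ahwv fbw cncoc klu dvo jwd kqbl vucy hfr
Hunk 2: at line 6 remove [klu,dvo,jwd] add [tok,qplw] -> 12 lines: vhbwz ofs hzqg ycwrz ahwv fbw cncoc tok qplw kqbl vucy hfr
Hunk 3: at line 2 remove [hzqg,ycwrz] add [alxg,qli] -> 12 lines: vhbwz ofs alxg qli ahwv fbw cncoc tok qplw kqbl vucy hfr
Hunk 4: at line 1 remove [ofs,alxg] add [rzb] -> 11 lines: vhbwz rzb qli ahwv fbw cncoc tok qplw kqbl vucy hfr
Hunk 5: at line 3 remove [fbw,cncoc] add [qmj,kax,yfyn] -> 12 lines: vhbwz rzb qli ahwv qmj kax yfyn tok qplw kqbl vucy hfr
Hunk 6: at line 9 remove [kqbl] add [krdk] -> 12 lines: vhbwz rzb qli ahwv qmj kax yfyn tok qplw krdk vucy hfr
Hunk 7: at line 2 remove [qli] add [ksrro,gxw] -> 13 lines: vhbwz rzb ksrro gxw ahwv qmj kax yfyn tok qplw krdk vucy hfr

Answer: vhbwz
rzb
ksrro
gxw
ahwv
qmj
kax
yfyn
tok
qplw
krdk
vucy
hfr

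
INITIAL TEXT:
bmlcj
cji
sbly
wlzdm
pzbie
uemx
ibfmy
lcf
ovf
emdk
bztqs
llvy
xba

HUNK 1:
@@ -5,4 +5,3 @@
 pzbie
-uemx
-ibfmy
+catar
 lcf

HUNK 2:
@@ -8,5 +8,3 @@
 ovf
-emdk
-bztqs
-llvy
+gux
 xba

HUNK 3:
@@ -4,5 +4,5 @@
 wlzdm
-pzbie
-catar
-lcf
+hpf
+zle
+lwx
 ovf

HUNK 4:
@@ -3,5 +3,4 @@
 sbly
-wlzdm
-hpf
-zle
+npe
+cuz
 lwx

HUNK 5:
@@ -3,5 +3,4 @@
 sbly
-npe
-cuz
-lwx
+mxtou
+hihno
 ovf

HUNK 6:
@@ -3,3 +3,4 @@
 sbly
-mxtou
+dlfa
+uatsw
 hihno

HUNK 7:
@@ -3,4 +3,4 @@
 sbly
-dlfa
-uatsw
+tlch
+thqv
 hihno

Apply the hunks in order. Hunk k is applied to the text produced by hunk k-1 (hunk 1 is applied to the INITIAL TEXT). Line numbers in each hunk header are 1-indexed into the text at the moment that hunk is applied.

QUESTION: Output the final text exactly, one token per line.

Answer: bmlcj
cji
sbly
tlch
thqv
hihno
ovf
gux
xba

Derivation:
Hunk 1: at line 5 remove [uemx,ibfmy] add [catar] -> 12 lines: bmlcj cji sbly wlzdm pzbie catar lcf ovf emdk bztqs llvy xba
Hunk 2: at line 8 remove [emdk,bztqs,llvy] add [gux] -> 10 lines: bmlcj cji sbly wlzdm pzbie catar lcf ovf gux xba
Hunk 3: at line 4 remove [pzbie,catar,lcf] add [hpf,zle,lwx] -> 10 lines: bmlcj cji sbly wlzdm hpf zle lwx ovf gux xba
Hunk 4: at line 3 remove [wlzdm,hpf,zle] add [npe,cuz] -> 9 lines: bmlcj cji sbly npe cuz lwx ovf gux xba
Hunk 5: at line 3 remove [npe,cuz,lwx] add [mxtou,hihno] -> 8 lines: bmlcj cji sbly mxtou hihno ovf gux xba
Hunk 6: at line 3 remove [mxtou] add [dlfa,uatsw] -> 9 lines: bmlcj cji sbly dlfa uatsw hihno ovf gux xba
Hunk 7: at line 3 remove [dlfa,uatsw] add [tlch,thqv] -> 9 lines: bmlcj cji sbly tlch thqv hihno ovf gux xba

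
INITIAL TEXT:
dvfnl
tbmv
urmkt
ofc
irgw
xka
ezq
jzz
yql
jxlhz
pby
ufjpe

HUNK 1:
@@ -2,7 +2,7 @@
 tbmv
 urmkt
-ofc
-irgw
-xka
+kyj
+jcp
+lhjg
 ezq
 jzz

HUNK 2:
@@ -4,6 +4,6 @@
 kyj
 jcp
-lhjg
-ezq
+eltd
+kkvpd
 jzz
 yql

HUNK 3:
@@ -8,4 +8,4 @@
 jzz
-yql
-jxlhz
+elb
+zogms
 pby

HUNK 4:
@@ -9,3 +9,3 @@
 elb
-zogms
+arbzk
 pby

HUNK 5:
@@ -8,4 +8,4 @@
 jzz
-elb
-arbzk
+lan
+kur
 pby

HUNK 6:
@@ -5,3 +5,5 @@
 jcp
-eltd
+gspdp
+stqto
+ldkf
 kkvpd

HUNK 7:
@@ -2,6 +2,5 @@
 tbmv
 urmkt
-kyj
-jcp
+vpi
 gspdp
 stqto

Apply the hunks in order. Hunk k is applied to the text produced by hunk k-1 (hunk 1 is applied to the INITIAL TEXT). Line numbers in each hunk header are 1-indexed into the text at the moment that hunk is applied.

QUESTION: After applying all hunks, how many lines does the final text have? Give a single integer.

Hunk 1: at line 2 remove [ofc,irgw,xka] add [kyj,jcp,lhjg] -> 12 lines: dvfnl tbmv urmkt kyj jcp lhjg ezq jzz yql jxlhz pby ufjpe
Hunk 2: at line 4 remove [lhjg,ezq] add [eltd,kkvpd] -> 12 lines: dvfnl tbmv urmkt kyj jcp eltd kkvpd jzz yql jxlhz pby ufjpe
Hunk 3: at line 8 remove [yql,jxlhz] add [elb,zogms] -> 12 lines: dvfnl tbmv urmkt kyj jcp eltd kkvpd jzz elb zogms pby ufjpe
Hunk 4: at line 9 remove [zogms] add [arbzk] -> 12 lines: dvfnl tbmv urmkt kyj jcp eltd kkvpd jzz elb arbzk pby ufjpe
Hunk 5: at line 8 remove [elb,arbzk] add [lan,kur] -> 12 lines: dvfnl tbmv urmkt kyj jcp eltd kkvpd jzz lan kur pby ufjpe
Hunk 6: at line 5 remove [eltd] add [gspdp,stqto,ldkf] -> 14 lines: dvfnl tbmv urmkt kyj jcp gspdp stqto ldkf kkvpd jzz lan kur pby ufjpe
Hunk 7: at line 2 remove [kyj,jcp] add [vpi] -> 13 lines: dvfnl tbmv urmkt vpi gspdp stqto ldkf kkvpd jzz lan kur pby ufjpe
Final line count: 13

Answer: 13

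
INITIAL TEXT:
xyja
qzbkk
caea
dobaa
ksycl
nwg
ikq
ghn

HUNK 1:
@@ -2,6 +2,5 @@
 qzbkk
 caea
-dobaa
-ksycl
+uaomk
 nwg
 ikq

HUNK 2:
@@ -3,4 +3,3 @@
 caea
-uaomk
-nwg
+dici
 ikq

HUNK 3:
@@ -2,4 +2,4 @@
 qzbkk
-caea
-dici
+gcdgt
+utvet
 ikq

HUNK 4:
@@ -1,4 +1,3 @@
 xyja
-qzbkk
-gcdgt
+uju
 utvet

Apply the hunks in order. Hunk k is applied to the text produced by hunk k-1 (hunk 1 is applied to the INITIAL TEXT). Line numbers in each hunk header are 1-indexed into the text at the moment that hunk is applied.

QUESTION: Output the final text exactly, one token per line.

Answer: xyja
uju
utvet
ikq
ghn

Derivation:
Hunk 1: at line 2 remove [dobaa,ksycl] add [uaomk] -> 7 lines: xyja qzbkk caea uaomk nwg ikq ghn
Hunk 2: at line 3 remove [uaomk,nwg] add [dici] -> 6 lines: xyja qzbkk caea dici ikq ghn
Hunk 3: at line 2 remove [caea,dici] add [gcdgt,utvet] -> 6 lines: xyja qzbkk gcdgt utvet ikq ghn
Hunk 4: at line 1 remove [qzbkk,gcdgt] add [uju] -> 5 lines: xyja uju utvet ikq ghn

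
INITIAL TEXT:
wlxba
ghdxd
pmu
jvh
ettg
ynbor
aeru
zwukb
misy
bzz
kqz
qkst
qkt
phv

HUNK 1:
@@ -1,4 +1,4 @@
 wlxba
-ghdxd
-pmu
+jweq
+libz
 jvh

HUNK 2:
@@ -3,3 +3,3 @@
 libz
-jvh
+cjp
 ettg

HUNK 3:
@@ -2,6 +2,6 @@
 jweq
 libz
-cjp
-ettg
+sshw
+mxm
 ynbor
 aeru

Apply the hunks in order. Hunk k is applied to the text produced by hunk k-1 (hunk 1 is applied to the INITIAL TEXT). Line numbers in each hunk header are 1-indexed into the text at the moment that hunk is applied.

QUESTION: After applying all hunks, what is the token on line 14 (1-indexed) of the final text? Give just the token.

Answer: phv

Derivation:
Hunk 1: at line 1 remove [ghdxd,pmu] add [jweq,libz] -> 14 lines: wlxba jweq libz jvh ettg ynbor aeru zwukb misy bzz kqz qkst qkt phv
Hunk 2: at line 3 remove [jvh] add [cjp] -> 14 lines: wlxba jweq libz cjp ettg ynbor aeru zwukb misy bzz kqz qkst qkt phv
Hunk 3: at line 2 remove [cjp,ettg] add [sshw,mxm] -> 14 lines: wlxba jweq libz sshw mxm ynbor aeru zwukb misy bzz kqz qkst qkt phv
Final line 14: phv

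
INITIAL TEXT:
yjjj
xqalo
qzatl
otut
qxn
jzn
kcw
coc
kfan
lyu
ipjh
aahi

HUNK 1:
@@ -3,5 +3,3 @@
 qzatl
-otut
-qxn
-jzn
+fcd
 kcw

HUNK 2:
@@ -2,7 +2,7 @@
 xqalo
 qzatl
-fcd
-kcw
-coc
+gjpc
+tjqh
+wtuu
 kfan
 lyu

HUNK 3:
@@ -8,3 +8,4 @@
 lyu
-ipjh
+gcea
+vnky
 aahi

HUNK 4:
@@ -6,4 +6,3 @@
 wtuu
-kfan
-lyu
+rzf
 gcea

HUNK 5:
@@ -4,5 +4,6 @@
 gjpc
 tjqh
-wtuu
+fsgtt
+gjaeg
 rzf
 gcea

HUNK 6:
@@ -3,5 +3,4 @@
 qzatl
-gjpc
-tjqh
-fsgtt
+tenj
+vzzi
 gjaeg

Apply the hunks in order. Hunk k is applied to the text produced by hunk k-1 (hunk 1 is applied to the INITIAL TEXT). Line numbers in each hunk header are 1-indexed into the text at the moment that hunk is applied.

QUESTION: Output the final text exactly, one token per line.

Answer: yjjj
xqalo
qzatl
tenj
vzzi
gjaeg
rzf
gcea
vnky
aahi

Derivation:
Hunk 1: at line 3 remove [otut,qxn,jzn] add [fcd] -> 10 lines: yjjj xqalo qzatl fcd kcw coc kfan lyu ipjh aahi
Hunk 2: at line 2 remove [fcd,kcw,coc] add [gjpc,tjqh,wtuu] -> 10 lines: yjjj xqalo qzatl gjpc tjqh wtuu kfan lyu ipjh aahi
Hunk 3: at line 8 remove [ipjh] add [gcea,vnky] -> 11 lines: yjjj xqalo qzatl gjpc tjqh wtuu kfan lyu gcea vnky aahi
Hunk 4: at line 6 remove [kfan,lyu] add [rzf] -> 10 lines: yjjj xqalo qzatl gjpc tjqh wtuu rzf gcea vnky aahi
Hunk 5: at line 4 remove [wtuu] add [fsgtt,gjaeg] -> 11 lines: yjjj xqalo qzatl gjpc tjqh fsgtt gjaeg rzf gcea vnky aahi
Hunk 6: at line 3 remove [gjpc,tjqh,fsgtt] add [tenj,vzzi] -> 10 lines: yjjj xqalo qzatl tenj vzzi gjaeg rzf gcea vnky aahi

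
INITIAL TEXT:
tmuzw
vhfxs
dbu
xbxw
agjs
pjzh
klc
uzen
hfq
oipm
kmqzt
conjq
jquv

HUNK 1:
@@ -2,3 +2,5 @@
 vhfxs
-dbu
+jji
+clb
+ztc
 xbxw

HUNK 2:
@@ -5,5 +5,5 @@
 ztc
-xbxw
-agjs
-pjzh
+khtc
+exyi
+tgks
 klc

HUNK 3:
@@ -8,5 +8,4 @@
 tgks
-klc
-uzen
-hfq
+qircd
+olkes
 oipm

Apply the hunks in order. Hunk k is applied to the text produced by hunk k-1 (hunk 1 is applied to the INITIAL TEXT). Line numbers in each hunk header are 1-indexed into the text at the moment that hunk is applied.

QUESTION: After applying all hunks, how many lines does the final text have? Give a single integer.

Answer: 14

Derivation:
Hunk 1: at line 2 remove [dbu] add [jji,clb,ztc] -> 15 lines: tmuzw vhfxs jji clb ztc xbxw agjs pjzh klc uzen hfq oipm kmqzt conjq jquv
Hunk 2: at line 5 remove [xbxw,agjs,pjzh] add [khtc,exyi,tgks] -> 15 lines: tmuzw vhfxs jji clb ztc khtc exyi tgks klc uzen hfq oipm kmqzt conjq jquv
Hunk 3: at line 8 remove [klc,uzen,hfq] add [qircd,olkes] -> 14 lines: tmuzw vhfxs jji clb ztc khtc exyi tgks qircd olkes oipm kmqzt conjq jquv
Final line count: 14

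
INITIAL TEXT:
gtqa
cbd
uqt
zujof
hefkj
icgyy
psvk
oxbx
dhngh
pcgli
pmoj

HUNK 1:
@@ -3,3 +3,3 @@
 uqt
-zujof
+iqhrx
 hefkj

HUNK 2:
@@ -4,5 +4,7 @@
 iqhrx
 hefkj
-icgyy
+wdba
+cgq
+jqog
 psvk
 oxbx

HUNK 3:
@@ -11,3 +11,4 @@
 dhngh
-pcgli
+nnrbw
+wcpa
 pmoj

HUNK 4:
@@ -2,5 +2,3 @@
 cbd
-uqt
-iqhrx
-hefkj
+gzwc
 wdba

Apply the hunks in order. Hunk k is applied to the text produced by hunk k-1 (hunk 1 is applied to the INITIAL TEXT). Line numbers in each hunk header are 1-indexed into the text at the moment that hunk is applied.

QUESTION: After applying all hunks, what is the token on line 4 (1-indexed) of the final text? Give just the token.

Answer: wdba

Derivation:
Hunk 1: at line 3 remove [zujof] add [iqhrx] -> 11 lines: gtqa cbd uqt iqhrx hefkj icgyy psvk oxbx dhngh pcgli pmoj
Hunk 2: at line 4 remove [icgyy] add [wdba,cgq,jqog] -> 13 lines: gtqa cbd uqt iqhrx hefkj wdba cgq jqog psvk oxbx dhngh pcgli pmoj
Hunk 3: at line 11 remove [pcgli] add [nnrbw,wcpa] -> 14 lines: gtqa cbd uqt iqhrx hefkj wdba cgq jqog psvk oxbx dhngh nnrbw wcpa pmoj
Hunk 4: at line 2 remove [uqt,iqhrx,hefkj] add [gzwc] -> 12 lines: gtqa cbd gzwc wdba cgq jqog psvk oxbx dhngh nnrbw wcpa pmoj
Final line 4: wdba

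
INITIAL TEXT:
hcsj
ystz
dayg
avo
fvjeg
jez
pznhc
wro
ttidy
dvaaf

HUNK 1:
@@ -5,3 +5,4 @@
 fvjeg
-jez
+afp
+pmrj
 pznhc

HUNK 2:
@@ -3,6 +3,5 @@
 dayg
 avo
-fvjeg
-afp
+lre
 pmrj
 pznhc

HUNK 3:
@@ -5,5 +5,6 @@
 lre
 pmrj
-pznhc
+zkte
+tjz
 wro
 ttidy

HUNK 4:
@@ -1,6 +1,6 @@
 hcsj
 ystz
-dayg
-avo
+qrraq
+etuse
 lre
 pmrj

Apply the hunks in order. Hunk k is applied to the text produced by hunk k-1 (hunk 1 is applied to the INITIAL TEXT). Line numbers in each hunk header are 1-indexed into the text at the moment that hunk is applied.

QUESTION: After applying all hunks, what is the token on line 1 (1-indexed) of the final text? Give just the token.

Answer: hcsj

Derivation:
Hunk 1: at line 5 remove [jez] add [afp,pmrj] -> 11 lines: hcsj ystz dayg avo fvjeg afp pmrj pznhc wro ttidy dvaaf
Hunk 2: at line 3 remove [fvjeg,afp] add [lre] -> 10 lines: hcsj ystz dayg avo lre pmrj pznhc wro ttidy dvaaf
Hunk 3: at line 5 remove [pznhc] add [zkte,tjz] -> 11 lines: hcsj ystz dayg avo lre pmrj zkte tjz wro ttidy dvaaf
Hunk 4: at line 1 remove [dayg,avo] add [qrraq,etuse] -> 11 lines: hcsj ystz qrraq etuse lre pmrj zkte tjz wro ttidy dvaaf
Final line 1: hcsj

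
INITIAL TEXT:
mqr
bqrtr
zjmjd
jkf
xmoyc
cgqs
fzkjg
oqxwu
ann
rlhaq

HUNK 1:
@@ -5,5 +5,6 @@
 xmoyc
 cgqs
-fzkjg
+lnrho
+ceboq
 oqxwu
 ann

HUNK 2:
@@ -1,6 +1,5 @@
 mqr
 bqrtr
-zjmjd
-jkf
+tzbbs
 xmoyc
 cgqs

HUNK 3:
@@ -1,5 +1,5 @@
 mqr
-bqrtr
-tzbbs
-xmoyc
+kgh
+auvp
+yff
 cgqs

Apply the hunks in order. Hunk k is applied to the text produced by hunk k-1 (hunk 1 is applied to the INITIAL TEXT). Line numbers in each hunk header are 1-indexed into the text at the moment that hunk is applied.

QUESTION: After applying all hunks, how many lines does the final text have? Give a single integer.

Hunk 1: at line 5 remove [fzkjg] add [lnrho,ceboq] -> 11 lines: mqr bqrtr zjmjd jkf xmoyc cgqs lnrho ceboq oqxwu ann rlhaq
Hunk 2: at line 1 remove [zjmjd,jkf] add [tzbbs] -> 10 lines: mqr bqrtr tzbbs xmoyc cgqs lnrho ceboq oqxwu ann rlhaq
Hunk 3: at line 1 remove [bqrtr,tzbbs,xmoyc] add [kgh,auvp,yff] -> 10 lines: mqr kgh auvp yff cgqs lnrho ceboq oqxwu ann rlhaq
Final line count: 10

Answer: 10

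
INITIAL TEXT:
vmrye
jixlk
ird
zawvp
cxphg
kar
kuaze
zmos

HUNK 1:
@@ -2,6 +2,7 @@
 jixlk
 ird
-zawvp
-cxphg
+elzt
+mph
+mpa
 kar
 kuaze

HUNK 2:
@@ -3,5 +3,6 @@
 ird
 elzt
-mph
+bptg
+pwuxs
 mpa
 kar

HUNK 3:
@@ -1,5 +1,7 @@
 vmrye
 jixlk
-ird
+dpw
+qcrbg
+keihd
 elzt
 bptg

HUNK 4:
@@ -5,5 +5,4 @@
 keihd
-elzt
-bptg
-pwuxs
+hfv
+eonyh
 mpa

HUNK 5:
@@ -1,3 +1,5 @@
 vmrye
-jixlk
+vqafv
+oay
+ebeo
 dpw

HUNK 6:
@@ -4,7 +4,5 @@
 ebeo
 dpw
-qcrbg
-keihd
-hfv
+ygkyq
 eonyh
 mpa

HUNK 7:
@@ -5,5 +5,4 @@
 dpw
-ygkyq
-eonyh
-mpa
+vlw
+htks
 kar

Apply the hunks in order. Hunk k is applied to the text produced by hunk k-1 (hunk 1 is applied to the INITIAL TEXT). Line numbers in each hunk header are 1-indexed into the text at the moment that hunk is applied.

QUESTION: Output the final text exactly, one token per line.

Answer: vmrye
vqafv
oay
ebeo
dpw
vlw
htks
kar
kuaze
zmos

Derivation:
Hunk 1: at line 2 remove [zawvp,cxphg] add [elzt,mph,mpa] -> 9 lines: vmrye jixlk ird elzt mph mpa kar kuaze zmos
Hunk 2: at line 3 remove [mph] add [bptg,pwuxs] -> 10 lines: vmrye jixlk ird elzt bptg pwuxs mpa kar kuaze zmos
Hunk 3: at line 1 remove [ird] add [dpw,qcrbg,keihd] -> 12 lines: vmrye jixlk dpw qcrbg keihd elzt bptg pwuxs mpa kar kuaze zmos
Hunk 4: at line 5 remove [elzt,bptg,pwuxs] add [hfv,eonyh] -> 11 lines: vmrye jixlk dpw qcrbg keihd hfv eonyh mpa kar kuaze zmos
Hunk 5: at line 1 remove [jixlk] add [vqafv,oay,ebeo] -> 13 lines: vmrye vqafv oay ebeo dpw qcrbg keihd hfv eonyh mpa kar kuaze zmos
Hunk 6: at line 4 remove [qcrbg,keihd,hfv] add [ygkyq] -> 11 lines: vmrye vqafv oay ebeo dpw ygkyq eonyh mpa kar kuaze zmos
Hunk 7: at line 5 remove [ygkyq,eonyh,mpa] add [vlw,htks] -> 10 lines: vmrye vqafv oay ebeo dpw vlw htks kar kuaze zmos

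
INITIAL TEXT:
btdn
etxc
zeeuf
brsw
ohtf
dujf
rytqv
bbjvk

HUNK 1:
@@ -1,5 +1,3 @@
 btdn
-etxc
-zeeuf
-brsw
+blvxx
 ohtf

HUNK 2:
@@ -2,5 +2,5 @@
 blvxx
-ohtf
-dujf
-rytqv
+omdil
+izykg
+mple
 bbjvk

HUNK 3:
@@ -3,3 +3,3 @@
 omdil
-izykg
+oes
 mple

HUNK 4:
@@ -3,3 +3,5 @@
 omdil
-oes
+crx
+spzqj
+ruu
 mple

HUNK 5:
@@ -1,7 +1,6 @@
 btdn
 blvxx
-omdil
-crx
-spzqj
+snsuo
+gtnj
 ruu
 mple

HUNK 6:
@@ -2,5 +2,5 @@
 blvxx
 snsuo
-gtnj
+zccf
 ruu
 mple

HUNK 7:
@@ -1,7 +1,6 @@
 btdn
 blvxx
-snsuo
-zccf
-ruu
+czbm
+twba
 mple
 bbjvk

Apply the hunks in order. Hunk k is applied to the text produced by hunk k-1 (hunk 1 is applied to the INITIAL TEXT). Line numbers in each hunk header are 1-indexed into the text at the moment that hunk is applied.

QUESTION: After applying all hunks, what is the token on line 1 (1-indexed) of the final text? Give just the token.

Hunk 1: at line 1 remove [etxc,zeeuf,brsw] add [blvxx] -> 6 lines: btdn blvxx ohtf dujf rytqv bbjvk
Hunk 2: at line 2 remove [ohtf,dujf,rytqv] add [omdil,izykg,mple] -> 6 lines: btdn blvxx omdil izykg mple bbjvk
Hunk 3: at line 3 remove [izykg] add [oes] -> 6 lines: btdn blvxx omdil oes mple bbjvk
Hunk 4: at line 3 remove [oes] add [crx,spzqj,ruu] -> 8 lines: btdn blvxx omdil crx spzqj ruu mple bbjvk
Hunk 5: at line 1 remove [omdil,crx,spzqj] add [snsuo,gtnj] -> 7 lines: btdn blvxx snsuo gtnj ruu mple bbjvk
Hunk 6: at line 2 remove [gtnj] add [zccf] -> 7 lines: btdn blvxx snsuo zccf ruu mple bbjvk
Hunk 7: at line 1 remove [snsuo,zccf,ruu] add [czbm,twba] -> 6 lines: btdn blvxx czbm twba mple bbjvk
Final line 1: btdn

Answer: btdn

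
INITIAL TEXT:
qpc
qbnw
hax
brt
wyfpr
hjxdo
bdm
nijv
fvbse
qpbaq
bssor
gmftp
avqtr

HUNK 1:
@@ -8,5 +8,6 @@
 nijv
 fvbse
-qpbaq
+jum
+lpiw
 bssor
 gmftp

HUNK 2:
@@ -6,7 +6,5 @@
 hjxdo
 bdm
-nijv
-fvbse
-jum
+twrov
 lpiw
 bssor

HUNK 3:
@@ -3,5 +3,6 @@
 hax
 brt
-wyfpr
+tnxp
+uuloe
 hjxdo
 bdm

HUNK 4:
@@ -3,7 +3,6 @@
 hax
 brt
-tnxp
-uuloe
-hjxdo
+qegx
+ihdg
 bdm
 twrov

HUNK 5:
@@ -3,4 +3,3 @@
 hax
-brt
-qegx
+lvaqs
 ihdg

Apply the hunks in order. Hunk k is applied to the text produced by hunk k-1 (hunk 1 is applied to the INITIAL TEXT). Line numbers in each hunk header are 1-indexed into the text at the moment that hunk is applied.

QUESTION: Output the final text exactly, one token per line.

Hunk 1: at line 8 remove [qpbaq] add [jum,lpiw] -> 14 lines: qpc qbnw hax brt wyfpr hjxdo bdm nijv fvbse jum lpiw bssor gmftp avqtr
Hunk 2: at line 6 remove [nijv,fvbse,jum] add [twrov] -> 12 lines: qpc qbnw hax brt wyfpr hjxdo bdm twrov lpiw bssor gmftp avqtr
Hunk 3: at line 3 remove [wyfpr] add [tnxp,uuloe] -> 13 lines: qpc qbnw hax brt tnxp uuloe hjxdo bdm twrov lpiw bssor gmftp avqtr
Hunk 4: at line 3 remove [tnxp,uuloe,hjxdo] add [qegx,ihdg] -> 12 lines: qpc qbnw hax brt qegx ihdg bdm twrov lpiw bssor gmftp avqtr
Hunk 5: at line 3 remove [brt,qegx] add [lvaqs] -> 11 lines: qpc qbnw hax lvaqs ihdg bdm twrov lpiw bssor gmftp avqtr

Answer: qpc
qbnw
hax
lvaqs
ihdg
bdm
twrov
lpiw
bssor
gmftp
avqtr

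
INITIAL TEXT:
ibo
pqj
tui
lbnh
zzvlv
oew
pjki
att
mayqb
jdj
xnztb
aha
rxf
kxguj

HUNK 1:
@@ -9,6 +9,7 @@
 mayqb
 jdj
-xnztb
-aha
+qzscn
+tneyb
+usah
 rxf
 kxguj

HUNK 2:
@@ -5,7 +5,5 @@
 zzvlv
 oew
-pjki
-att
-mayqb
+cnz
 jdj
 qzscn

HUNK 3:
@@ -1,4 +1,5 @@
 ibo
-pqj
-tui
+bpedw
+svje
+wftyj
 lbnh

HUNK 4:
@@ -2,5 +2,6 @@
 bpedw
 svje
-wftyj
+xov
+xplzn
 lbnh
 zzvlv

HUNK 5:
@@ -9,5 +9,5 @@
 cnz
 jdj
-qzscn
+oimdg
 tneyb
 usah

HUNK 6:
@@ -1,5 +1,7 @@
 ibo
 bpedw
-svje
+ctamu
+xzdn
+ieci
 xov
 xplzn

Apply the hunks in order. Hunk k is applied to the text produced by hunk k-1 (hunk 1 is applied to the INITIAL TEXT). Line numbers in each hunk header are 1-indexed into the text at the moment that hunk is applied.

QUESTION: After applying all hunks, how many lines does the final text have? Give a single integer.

Answer: 17

Derivation:
Hunk 1: at line 9 remove [xnztb,aha] add [qzscn,tneyb,usah] -> 15 lines: ibo pqj tui lbnh zzvlv oew pjki att mayqb jdj qzscn tneyb usah rxf kxguj
Hunk 2: at line 5 remove [pjki,att,mayqb] add [cnz] -> 13 lines: ibo pqj tui lbnh zzvlv oew cnz jdj qzscn tneyb usah rxf kxguj
Hunk 3: at line 1 remove [pqj,tui] add [bpedw,svje,wftyj] -> 14 lines: ibo bpedw svje wftyj lbnh zzvlv oew cnz jdj qzscn tneyb usah rxf kxguj
Hunk 4: at line 2 remove [wftyj] add [xov,xplzn] -> 15 lines: ibo bpedw svje xov xplzn lbnh zzvlv oew cnz jdj qzscn tneyb usah rxf kxguj
Hunk 5: at line 9 remove [qzscn] add [oimdg] -> 15 lines: ibo bpedw svje xov xplzn lbnh zzvlv oew cnz jdj oimdg tneyb usah rxf kxguj
Hunk 6: at line 1 remove [svje] add [ctamu,xzdn,ieci] -> 17 lines: ibo bpedw ctamu xzdn ieci xov xplzn lbnh zzvlv oew cnz jdj oimdg tneyb usah rxf kxguj
Final line count: 17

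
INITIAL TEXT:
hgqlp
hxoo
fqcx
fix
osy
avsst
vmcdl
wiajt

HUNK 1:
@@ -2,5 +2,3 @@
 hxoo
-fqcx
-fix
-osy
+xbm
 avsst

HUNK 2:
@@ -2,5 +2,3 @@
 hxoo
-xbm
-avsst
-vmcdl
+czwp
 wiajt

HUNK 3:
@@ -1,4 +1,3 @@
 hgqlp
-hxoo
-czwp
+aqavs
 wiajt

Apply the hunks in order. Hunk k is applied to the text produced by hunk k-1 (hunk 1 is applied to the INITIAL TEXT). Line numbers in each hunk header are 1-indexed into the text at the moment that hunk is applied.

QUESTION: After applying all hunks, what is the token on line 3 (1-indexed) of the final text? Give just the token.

Answer: wiajt

Derivation:
Hunk 1: at line 2 remove [fqcx,fix,osy] add [xbm] -> 6 lines: hgqlp hxoo xbm avsst vmcdl wiajt
Hunk 2: at line 2 remove [xbm,avsst,vmcdl] add [czwp] -> 4 lines: hgqlp hxoo czwp wiajt
Hunk 3: at line 1 remove [hxoo,czwp] add [aqavs] -> 3 lines: hgqlp aqavs wiajt
Final line 3: wiajt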